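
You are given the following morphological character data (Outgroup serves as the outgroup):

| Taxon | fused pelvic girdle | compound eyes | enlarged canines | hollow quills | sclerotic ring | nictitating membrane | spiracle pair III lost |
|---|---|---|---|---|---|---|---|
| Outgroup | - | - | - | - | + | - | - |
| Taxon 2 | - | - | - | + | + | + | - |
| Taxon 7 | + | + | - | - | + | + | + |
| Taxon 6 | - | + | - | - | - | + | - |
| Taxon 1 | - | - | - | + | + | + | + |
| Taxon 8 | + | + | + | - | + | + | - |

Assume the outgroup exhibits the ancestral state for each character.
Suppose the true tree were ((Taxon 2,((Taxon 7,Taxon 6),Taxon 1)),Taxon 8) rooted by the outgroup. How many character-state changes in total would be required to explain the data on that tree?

11

Map each character onto ((Taxon 2,((Taxon 7,Taxon 6),Taxon 1)),Taxon 8) (rooted by Outgroup) and count the minimum state changes it requires (Fitch parsimony):
fused pelvic girdle: 2; compound eyes: 2; enlarged canines: 1; hollow quills: 2; sclerotic ring: 1; nictitating membrane: 1; spiracle pair III lost: 2.
Total tree length = 11.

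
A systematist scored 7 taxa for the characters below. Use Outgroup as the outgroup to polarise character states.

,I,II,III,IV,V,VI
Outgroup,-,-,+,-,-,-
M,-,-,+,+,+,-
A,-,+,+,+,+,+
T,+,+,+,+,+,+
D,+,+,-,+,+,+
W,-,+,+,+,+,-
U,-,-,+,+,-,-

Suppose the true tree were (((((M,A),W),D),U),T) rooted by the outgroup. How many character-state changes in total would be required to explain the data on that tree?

12

Map each character onto (((((M,A),W),D),U),T) (rooted by Outgroup) and count the minimum state changes it requires (Fitch parsimony):
I: 2; II: 3; III: 1; IV: 1; V: 2; VI: 3.
Total tree length = 12.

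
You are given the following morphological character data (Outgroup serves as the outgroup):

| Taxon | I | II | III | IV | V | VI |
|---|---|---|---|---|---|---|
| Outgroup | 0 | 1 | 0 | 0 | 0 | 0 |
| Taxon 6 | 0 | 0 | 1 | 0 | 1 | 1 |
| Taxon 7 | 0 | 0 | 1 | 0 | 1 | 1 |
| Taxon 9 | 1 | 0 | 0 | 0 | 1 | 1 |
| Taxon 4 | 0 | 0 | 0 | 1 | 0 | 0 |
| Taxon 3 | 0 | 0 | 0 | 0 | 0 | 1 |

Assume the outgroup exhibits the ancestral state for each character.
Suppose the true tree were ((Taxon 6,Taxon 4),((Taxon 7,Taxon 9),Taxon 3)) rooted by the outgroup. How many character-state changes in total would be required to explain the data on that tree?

9

Map each character onto ((Taxon 6,Taxon 4),((Taxon 7,Taxon 9),Taxon 3)) (rooted by Outgroup) and count the minimum state changes it requires (Fitch parsimony):
I: 1; II: 1; III: 2; IV: 1; V: 2; VI: 2.
Total tree length = 9.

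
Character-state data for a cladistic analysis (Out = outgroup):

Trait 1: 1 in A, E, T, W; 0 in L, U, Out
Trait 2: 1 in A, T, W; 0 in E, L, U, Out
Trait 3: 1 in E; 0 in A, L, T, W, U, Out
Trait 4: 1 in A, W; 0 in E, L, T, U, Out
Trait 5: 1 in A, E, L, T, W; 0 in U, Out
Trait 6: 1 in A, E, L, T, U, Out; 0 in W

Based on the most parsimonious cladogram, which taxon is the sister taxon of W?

Character polarity is set by the outgroup: the derived state is whichever differs from the outgroup's state, so for Trait 6 the derived state is '0', and for the remaining characters it is '1'.
Trait 1: derived state '1' in A, E, T, and W only — synapomorphy for {A, E, T, W}.
Only A, T, and W show the derived state '1' for Trait 2, supporting them as a clade.
Trait 3: derived state '1' in E only — an autapomorphy, so it tells us nothing about relationships among taxa.
Trait 4: derived state '1' in A and W only — synapomorphy for {A, W}.
Trait 5: derived state '1' in A, E, L, T, and W only — synapomorphy for {A, E, L, T, W}.
Trait 6: derived state '0' in W only — an autapomorphy, so it tells us nothing about relationships among taxa.
Most parsimonious ingroup topology: (((E,((A,W),T)),L),U).
W and A form a cherry on this tree, so they are sister taxa.

A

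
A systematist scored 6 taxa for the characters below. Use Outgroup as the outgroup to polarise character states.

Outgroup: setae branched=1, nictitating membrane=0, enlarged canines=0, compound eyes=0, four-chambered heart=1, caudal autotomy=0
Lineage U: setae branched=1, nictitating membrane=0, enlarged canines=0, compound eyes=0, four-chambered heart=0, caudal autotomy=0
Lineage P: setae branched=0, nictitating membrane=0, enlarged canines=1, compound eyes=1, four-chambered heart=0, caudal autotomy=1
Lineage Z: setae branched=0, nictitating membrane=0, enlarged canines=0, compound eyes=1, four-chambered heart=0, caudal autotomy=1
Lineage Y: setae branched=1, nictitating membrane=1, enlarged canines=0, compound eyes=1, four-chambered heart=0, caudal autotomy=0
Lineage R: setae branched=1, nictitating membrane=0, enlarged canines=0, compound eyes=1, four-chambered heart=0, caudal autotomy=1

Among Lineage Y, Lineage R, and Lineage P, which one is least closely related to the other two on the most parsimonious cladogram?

Lineage Y

Character polarity is set by the outgroup: the derived state is whichever differs from the outgroup's state, so for setae branched, four-chambered heart the derived state is '0', and for the remaining characters it is '1'.
setae branched: derived state '0' in Lineage P and Lineage Z only — synapomorphy for {Lineage P, Lineage Z}.
nictitating membrane: derived state '1' in Lineage Y only — an autapomorphy, so it tells us nothing about relationships among taxa.
enlarged canines (derived state '1') is unique to Lineage P (autapomorphy; uninformative for grouping).
Only Lineage P, Lineage R, Lineage Y, and Lineage Z show the derived state '1' for compound eyes, supporting them as a clade.
All ingroup taxa share the derived state '0' for four-chambered heart; it defines the ingroup but does not resolve relationships within it.
caudal autotomy: derived state '1' in Lineage P, Lineage R, and Lineage Z only — synapomorphy for {Lineage P, Lineage R, Lineage Z}.
Most parsimonious ingroup topology: (Lineage U,(((Lineage P,Lineage Z),Lineage R),Lineage Y)).
Lineage P and Lineage R share a more recent common ancestor with each other than either does with Lineage Y, so Lineage Y is the least closely related of the three.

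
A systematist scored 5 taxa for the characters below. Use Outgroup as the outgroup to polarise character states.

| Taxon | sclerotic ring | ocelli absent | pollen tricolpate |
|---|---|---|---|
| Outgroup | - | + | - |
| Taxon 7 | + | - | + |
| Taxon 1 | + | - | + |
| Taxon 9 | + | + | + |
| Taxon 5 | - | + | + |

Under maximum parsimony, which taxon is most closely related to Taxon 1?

Character polarity is set by the outgroup: the derived state is whichever differs from the outgroup's state, so for ocelli absent the derived state is '-', and for the remaining characters it is '+'.
Only Taxon 1, Taxon 7, and Taxon 9 show the derived state '+' for sclerotic ring, supporting them as a clade.
Only Taxon 1 and Taxon 7 show the derived state '-' for ocelli absent, supporting them as a clade.
pollen tricolpate (derived state '+') is shared by all ingroup taxa — unites the whole ingroup.
Most parsimonious ingroup topology: (((Taxon 7,Taxon 1),Taxon 9),Taxon 5).
Taxon 1 and Taxon 7 form a cherry on this tree, so they are sister taxa.

Taxon 7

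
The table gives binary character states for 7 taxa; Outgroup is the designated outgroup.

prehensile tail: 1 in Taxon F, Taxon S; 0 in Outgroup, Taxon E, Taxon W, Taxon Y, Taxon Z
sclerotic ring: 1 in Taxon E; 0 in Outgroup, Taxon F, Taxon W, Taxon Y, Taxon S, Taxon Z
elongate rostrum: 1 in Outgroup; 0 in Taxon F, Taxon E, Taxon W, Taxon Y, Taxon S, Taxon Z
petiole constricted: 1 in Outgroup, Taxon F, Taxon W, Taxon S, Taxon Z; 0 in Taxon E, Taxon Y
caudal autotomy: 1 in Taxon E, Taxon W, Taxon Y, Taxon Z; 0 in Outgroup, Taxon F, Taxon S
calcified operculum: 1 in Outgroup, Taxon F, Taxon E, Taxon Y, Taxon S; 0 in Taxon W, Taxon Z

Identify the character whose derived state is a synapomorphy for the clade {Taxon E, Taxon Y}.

petiole constricted

Character polarity is set by the outgroup: the derived state is whichever differs from the outgroup's state, so for elongate rostrum, petiole constricted, calcified operculum the derived state is '0', and for the remaining characters it is '1'.
prehensile tail (derived state '1') is shared by Taxon F and Taxon S — a synapomorphy uniting that clade.
sclerotic ring: derived state '1' in Taxon E only — an autapomorphy, so it tells us nothing about relationships among taxa.
elongate rostrum (derived state '0') is shared by all ingroup taxa — unites the whole ingroup.
petiole constricted: derived state '0' in Taxon E and Taxon Y only — synapomorphy for {Taxon E, Taxon Y}.
Only Taxon E, Taxon W, Taxon Y, and Taxon Z show the derived state '1' for caudal autotomy, supporting them as a clade.
Only Taxon W and Taxon Z show the derived state '0' for calcified operculum, supporting them as a clade.
Most parsimonious ingroup topology: ((Taxon F,Taxon S),((Taxon E,Taxon Y),(Taxon W,Taxon Z))).
The clade {Taxon E, Taxon Y} is supported by petiole constricted: its derived state '0' occurs in exactly those taxa and in no other taxon (including the outgroup).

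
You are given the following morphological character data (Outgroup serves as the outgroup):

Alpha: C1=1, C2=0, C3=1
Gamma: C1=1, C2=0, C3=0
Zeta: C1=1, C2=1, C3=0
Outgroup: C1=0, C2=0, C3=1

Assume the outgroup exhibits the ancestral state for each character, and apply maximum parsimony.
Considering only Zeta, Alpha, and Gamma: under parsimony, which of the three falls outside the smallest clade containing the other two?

Alpha

Character polarity is set by the outgroup: the derived state is whichever differs from the outgroup's state, so for C3 the derived state is '0', and for the remaining characters it is '1'.
C1 (derived state '1') is shared by all ingroup taxa — unites the whole ingroup.
C2: derived state '1' in Zeta only — an autapomorphy, so it tells us nothing about relationships among taxa.
C3: derived state '0' in Gamma and Zeta only — synapomorphy for {Gamma, Zeta}.
Most parsimonious ingroup topology: ((Gamma,Zeta),Alpha).
Gamma and Zeta share a more recent common ancestor with each other than either does with Alpha, so Alpha is the least closely related of the three.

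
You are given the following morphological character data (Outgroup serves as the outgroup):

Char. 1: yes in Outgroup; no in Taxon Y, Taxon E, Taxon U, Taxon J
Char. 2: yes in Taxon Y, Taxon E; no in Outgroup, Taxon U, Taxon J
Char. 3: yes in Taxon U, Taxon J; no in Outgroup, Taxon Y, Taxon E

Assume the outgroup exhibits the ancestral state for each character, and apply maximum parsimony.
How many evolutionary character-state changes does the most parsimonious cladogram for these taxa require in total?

Character polarity is set by the outgroup: the derived state is whichever differs from the outgroup's state, so for Char. 1 the derived state is 'no', and for the remaining characters it is 'yes'.
Char. 1 (derived state 'no') is shared by all ingroup taxa — unites the whole ingroup.
Char. 2 (derived state 'yes') is shared by Taxon E and Taxon Y — a synapomorphy uniting that clade.
Only Taxon J and Taxon U show the derived state 'yes' for Char. 3, supporting them as a clade.
Most parsimonious ingroup topology: ((Taxon Y,Taxon E),(Taxon U,Taxon J)).
Changes per character on this tree: Char. 1: 1; Char. 2: 1; Char. 3: 1.
Total = 3.

3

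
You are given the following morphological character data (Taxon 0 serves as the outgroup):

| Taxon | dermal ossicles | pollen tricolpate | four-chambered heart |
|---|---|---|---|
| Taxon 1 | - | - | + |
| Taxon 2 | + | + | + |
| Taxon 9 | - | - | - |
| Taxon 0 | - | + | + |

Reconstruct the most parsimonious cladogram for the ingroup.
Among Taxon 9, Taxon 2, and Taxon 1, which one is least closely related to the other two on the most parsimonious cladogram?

Character polarity is set by the outgroup: the derived state is whichever differs from the outgroup's state, so for pollen tricolpate, four-chambered heart the derived state is '-', and for the remaining characters it is '+'.
dermal ossicles (derived state '+') is unique to Taxon 2 (autapomorphy; uninformative for grouping).
pollen tricolpate: derived state '-' in Taxon 1 and Taxon 9 only — synapomorphy for {Taxon 1, Taxon 9}.
four-chambered heart: derived state '-' in Taxon 9 only — an autapomorphy, so it tells us nothing about relationships among taxa.
Most parsimonious ingroup topology: (Taxon 2,(Taxon 1,Taxon 9)).
Taxon 1 and Taxon 9 share a more recent common ancestor with each other than either does with Taxon 2, so Taxon 2 is the least closely related of the three.

Taxon 2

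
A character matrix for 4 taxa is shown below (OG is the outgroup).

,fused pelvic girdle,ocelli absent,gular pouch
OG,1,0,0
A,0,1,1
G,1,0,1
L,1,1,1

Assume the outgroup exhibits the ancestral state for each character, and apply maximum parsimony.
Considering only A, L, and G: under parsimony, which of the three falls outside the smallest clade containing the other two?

G

Character polarity is set by the outgroup: the derived state is whichever differs from the outgroup's state, so for fused pelvic girdle the derived state is '0', and for the remaining characters it is '1'.
fused pelvic girdle (derived state '0') is unique to A (autapomorphy; uninformative for grouping).
Only A and L show the derived state '1' for ocelli absent, supporting them as a clade.
gular pouch (derived state '1') is shared by all ingroup taxa — unites the whole ingroup.
Most parsimonious ingroup topology: ((A,L),G).
A and L share a more recent common ancestor with each other than either does with G, so G is the least closely related of the three.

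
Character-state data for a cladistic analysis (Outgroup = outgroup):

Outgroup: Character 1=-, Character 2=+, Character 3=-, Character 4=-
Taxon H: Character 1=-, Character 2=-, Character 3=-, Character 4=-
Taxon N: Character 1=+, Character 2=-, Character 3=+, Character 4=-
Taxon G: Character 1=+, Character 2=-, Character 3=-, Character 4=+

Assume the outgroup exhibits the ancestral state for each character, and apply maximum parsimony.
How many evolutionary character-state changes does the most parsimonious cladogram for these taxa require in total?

Character polarity is set by the outgroup: the derived state is whichever differs from the outgroup's state, so for Character 2 the derived state is '-', and for the remaining characters it is '+'.
Character 1 (derived state '+') is shared by Taxon G and Taxon N — a synapomorphy uniting that clade.
Character 2 (derived state '-') is shared by all ingroup taxa — unites the whole ingroup.
Character 3: derived state '+' in Taxon N only — an autapomorphy, so it tells us nothing about relationships among taxa.
Character 4 (derived state '+') is unique to Taxon G (autapomorphy; uninformative for grouping).
Most parsimonious ingroup topology: (Taxon H,(Taxon N,Taxon G)).
Changes per character on this tree: Character 1: 1; Character 2: 1; Character 3: 1; Character 4: 1.
Total = 4.

4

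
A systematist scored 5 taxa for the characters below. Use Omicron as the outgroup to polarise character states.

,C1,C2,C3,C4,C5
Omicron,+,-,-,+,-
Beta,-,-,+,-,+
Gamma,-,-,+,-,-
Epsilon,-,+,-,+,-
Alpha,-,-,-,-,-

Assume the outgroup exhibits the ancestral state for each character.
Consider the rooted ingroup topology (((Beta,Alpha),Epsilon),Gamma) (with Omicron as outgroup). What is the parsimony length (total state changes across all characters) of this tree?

Map each character onto (((Beta,Alpha),Epsilon),Gamma) (rooted by Omicron) and count the minimum state changes it requires (Fitch parsimony):
C1: 1; C2: 1; C3: 2; C4: 2; C5: 1.
Total tree length = 7.

7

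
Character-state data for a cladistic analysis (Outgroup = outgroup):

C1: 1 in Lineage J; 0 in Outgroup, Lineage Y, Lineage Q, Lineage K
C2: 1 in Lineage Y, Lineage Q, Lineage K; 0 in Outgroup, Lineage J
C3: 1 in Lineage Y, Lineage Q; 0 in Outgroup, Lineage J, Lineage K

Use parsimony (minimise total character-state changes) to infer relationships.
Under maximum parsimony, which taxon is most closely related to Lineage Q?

The outgroup has state '0' for every character, so '1' is the derived state throughout.
C1 (derived state '1') is unique to Lineage J (autapomorphy; uninformative for grouping).
C2 (derived state '1') is shared by Lineage K, Lineage Q, and Lineage Y — a synapomorphy uniting that clade.
C3: derived state '1' in Lineage Q and Lineage Y only — synapomorphy for {Lineage Q, Lineage Y}.
Most parsimonious ingroup topology: (((Lineage Y,Lineage Q),Lineage K),Lineage J).
Lineage Q and Lineage Y form a cherry on this tree, so they are sister taxa.

Lineage Y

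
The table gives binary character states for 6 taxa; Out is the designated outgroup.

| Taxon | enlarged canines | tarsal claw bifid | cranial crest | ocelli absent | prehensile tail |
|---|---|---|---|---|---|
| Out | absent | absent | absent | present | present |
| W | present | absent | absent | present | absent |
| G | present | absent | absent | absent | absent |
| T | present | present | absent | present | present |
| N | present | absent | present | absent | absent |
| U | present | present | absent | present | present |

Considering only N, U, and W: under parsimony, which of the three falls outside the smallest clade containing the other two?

U

Character polarity is set by the outgroup: the derived state is whichever differs from the outgroup's state, so for ocelli absent, prehensile tail the derived state is 'absent', and for the remaining characters it is 'present'.
enlarged canines (derived state 'present') is shared by all ingroup taxa — unites the whole ingroup.
tarsal claw bifid: derived state 'present' in T and U only — synapomorphy for {T, U}.
cranial crest: derived state 'present' in N only — an autapomorphy, so it tells us nothing about relationships among taxa.
Only G and N show the derived state 'absent' for ocelli absent, supporting them as a clade.
prehensile tail (derived state 'absent') is shared by G, N, and W — a synapomorphy uniting that clade.
Most parsimonious ingroup topology: ((W,(G,N)),(T,U)).
W and N share a more recent common ancestor with each other than either does with U, so U is the least closely related of the three.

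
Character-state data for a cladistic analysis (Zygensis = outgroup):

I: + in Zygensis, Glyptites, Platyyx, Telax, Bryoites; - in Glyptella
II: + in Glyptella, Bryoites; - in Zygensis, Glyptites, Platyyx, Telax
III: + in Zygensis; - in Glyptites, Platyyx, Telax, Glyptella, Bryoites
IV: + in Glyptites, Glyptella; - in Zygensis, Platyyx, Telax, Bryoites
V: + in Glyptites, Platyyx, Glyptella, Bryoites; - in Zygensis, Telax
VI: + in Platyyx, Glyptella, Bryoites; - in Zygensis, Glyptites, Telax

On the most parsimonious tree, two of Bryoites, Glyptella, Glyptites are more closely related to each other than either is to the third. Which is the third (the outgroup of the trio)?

Character polarity is set by the outgroup: the derived state is whichever differs from the outgroup's state, so for I, III the derived state is '-', and for the remaining characters it is '+'.
I (derived state '-') is unique to Glyptella (autapomorphy; uninformative for grouping).
II (derived state '+') is shared by Bryoites and Glyptella — a synapomorphy uniting that clade.
All ingroup taxa share the derived state '-' for III; it defines the ingroup but does not resolve relationships within it.
IV groups Glyptella and Glyptites, which is incompatible with the clades supported by the remaining characters; treating it as convergent (homoplasy) costs fewer steps than any alternative tree.
V: derived state '+' in Bryoites, Glyptella, Glyptites, and Platyyx only — synapomorphy for {Bryoites, Glyptella, Glyptites, Platyyx}.
VI: derived state '+' in Bryoites, Glyptella, and Platyyx only — synapomorphy for {Bryoites, Glyptella, Platyyx}.
Most parsimonious ingroup topology: ((Glyptites,(Platyyx,(Glyptella,Bryoites))),Telax).
Bryoites and Glyptella share a more recent common ancestor with each other than either does with Glyptites, so Glyptites is the least closely related of the three.

Glyptites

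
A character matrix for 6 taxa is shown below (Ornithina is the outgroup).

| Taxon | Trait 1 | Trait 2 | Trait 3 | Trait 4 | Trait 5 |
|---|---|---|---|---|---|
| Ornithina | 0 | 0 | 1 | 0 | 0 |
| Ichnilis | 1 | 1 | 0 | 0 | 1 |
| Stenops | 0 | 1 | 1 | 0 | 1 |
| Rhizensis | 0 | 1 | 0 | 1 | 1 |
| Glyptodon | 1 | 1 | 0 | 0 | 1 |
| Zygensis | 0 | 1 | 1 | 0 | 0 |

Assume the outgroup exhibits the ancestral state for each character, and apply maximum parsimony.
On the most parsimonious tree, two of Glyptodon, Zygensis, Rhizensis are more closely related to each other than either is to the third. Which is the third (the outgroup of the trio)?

Character polarity is set by the outgroup: the derived state is whichever differs from the outgroup's state, so for Trait 3 the derived state is '0', and for the remaining characters it is '1'.
Trait 1: derived state '1' in Glyptodon and Ichnilis only — synapomorphy for {Glyptodon, Ichnilis}.
All ingroup taxa share the derived state '1' for Trait 2; it defines the ingroup but does not resolve relationships within it.
Trait 3: derived state '0' in Glyptodon, Ichnilis, and Rhizensis only — synapomorphy for {Glyptodon, Ichnilis, Rhizensis}.
Trait 4: derived state '1' in Rhizensis only — an autapomorphy, so it tells us nothing about relationships among taxa.
Only Glyptodon, Ichnilis, Rhizensis, and Stenops show the derived state '1' for Trait 5, supporting them as a clade.
Most parsimonious ingroup topology: ((((Ichnilis,Glyptodon),Rhizensis),Stenops),Zygensis).
Glyptodon and Rhizensis share a more recent common ancestor with each other than either does with Zygensis, so Zygensis is the least closely related of the three.

Zygensis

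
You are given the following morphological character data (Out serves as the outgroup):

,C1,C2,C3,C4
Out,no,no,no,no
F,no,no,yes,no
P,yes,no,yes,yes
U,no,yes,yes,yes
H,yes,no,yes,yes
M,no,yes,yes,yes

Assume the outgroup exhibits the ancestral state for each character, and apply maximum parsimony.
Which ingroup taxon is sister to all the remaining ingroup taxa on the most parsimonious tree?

The outgroup has state 'no' for every character, so 'yes' is the derived state throughout.
Only H and P show the derived state 'yes' for C1, supporting them as a clade.
C2 (derived state 'yes') is shared by M and U — a synapomorphy uniting that clade.
All ingroup taxa share the derived state 'yes' for C3; it defines the ingroup but does not resolve relationships within it.
C4 (derived state 'yes') is shared by H, M, P, and U — a synapomorphy uniting that clade.
Most parsimonious ingroup topology: (F,((P,H),(U,M))).
F is sister to the clade containing all other ingroup taxa, so it is the earliest-diverging (most basal) ingroup lineage.

F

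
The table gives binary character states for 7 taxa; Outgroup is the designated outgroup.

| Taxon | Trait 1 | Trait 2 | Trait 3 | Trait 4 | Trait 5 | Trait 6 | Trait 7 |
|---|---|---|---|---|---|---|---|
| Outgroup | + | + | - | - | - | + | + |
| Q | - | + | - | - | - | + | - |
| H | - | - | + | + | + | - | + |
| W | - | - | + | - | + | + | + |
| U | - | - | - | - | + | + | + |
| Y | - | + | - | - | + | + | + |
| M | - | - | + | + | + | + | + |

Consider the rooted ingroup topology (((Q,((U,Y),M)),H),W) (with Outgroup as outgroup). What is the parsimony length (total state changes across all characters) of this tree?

Map each character onto (((Q,((U,Y),M)),H),W) (rooted by Outgroup) and count the minimum state changes it requires (Fitch parsimony):
Trait 1: 1; Trait 2: 3; Trait 3: 3; Trait 4: 2; Trait 5: 2; Trait 6: 1; Trait 7: 1.
Total tree length = 13.

13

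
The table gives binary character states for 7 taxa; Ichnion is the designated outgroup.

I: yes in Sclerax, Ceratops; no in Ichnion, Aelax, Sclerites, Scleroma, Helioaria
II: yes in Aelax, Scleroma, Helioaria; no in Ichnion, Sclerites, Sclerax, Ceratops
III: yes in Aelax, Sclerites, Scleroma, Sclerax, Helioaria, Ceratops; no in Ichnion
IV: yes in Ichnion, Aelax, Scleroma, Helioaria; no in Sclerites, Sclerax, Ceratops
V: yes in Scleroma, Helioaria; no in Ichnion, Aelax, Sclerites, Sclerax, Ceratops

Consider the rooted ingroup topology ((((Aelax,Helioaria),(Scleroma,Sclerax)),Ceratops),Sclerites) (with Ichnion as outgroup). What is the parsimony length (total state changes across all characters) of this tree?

Map each character onto ((((Aelax,Helioaria),(Scleroma,Sclerax)),Ceratops),Sclerites) (rooted by Ichnion) and count the minimum state changes it requires (Fitch parsimony):
I: 2; II: 2; III: 1; IV: 3; V: 2.
Total tree length = 10.

10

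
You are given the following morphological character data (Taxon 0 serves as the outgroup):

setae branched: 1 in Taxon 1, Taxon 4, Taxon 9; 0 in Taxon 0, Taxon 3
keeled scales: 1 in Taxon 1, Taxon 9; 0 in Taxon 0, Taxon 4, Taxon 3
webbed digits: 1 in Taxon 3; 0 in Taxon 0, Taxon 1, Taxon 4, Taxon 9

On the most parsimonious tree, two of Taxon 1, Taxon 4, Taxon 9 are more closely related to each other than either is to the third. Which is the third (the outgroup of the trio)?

Taxon 4

The outgroup has state '0' for every character, so '1' is the derived state throughout.
setae branched: derived state '1' in Taxon 1, Taxon 4, and Taxon 9 only — synapomorphy for {Taxon 1, Taxon 4, Taxon 9}.
keeled scales: derived state '1' in Taxon 1 and Taxon 9 only — synapomorphy for {Taxon 1, Taxon 9}.
webbed digits: derived state '1' in Taxon 3 only — an autapomorphy, so it tells us nothing about relationships among taxa.
Most parsimonious ingroup topology: (((Taxon 1,Taxon 9),Taxon 4),Taxon 3).
Taxon 9 and Taxon 1 share a more recent common ancestor with each other than either does with Taxon 4, so Taxon 4 is the least closely related of the three.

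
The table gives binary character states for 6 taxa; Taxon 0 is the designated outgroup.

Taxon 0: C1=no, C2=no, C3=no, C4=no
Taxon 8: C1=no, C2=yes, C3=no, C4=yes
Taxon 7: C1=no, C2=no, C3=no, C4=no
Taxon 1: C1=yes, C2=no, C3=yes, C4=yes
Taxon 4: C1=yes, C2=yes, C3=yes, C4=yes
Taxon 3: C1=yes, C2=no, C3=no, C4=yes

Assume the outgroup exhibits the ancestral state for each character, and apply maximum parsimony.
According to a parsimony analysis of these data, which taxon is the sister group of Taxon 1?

Taxon 4

The outgroup has state 'no' for every character, so 'yes' is the derived state throughout.
C1 (derived state 'yes') is shared by Taxon 1, Taxon 3, and Taxon 4 — a synapomorphy uniting that clade.
C2 groups Taxon 4 and Taxon 8, which is incompatible with the clades supported by the remaining characters; treating it as convergent (homoplasy) costs fewer steps than any alternative tree.
C3 (derived state 'yes') is shared by Taxon 1 and Taxon 4 — a synapomorphy uniting that clade.
Only Taxon 1, Taxon 3, Taxon 4, and Taxon 8 show the derived state 'yes' for C4, supporting them as a clade.
Most parsimonious ingroup topology: ((Taxon 8,((Taxon 4,Taxon 1),Taxon 3)),Taxon 7).
Taxon 1 and Taxon 4 form a cherry on this tree, so they are sister taxa.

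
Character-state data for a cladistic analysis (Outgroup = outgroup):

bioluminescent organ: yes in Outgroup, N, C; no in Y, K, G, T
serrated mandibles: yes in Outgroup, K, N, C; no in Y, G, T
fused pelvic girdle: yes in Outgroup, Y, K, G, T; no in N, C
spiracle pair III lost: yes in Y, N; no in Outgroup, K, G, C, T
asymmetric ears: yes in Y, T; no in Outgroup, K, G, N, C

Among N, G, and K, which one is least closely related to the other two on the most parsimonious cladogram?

Character polarity is set by the outgroup: the derived state is whichever differs from the outgroup's state, so for bioluminescent organ, serrated mandibles, fused pelvic girdle the derived state is 'no', and for the remaining characters it is 'yes'.
bioluminescent organ: derived state 'no' in G, K, T, and Y only — synapomorphy for {G, K, T, Y}.
serrated mandibles: derived state 'no' in G, T, and Y only — synapomorphy for {G, T, Y}.
fused pelvic girdle: derived state 'no' in C and N only — synapomorphy for {C, N}.
spiracle pair III lost (state 'yes') occurs in N and Y but conflicts with the nesting implied by the other characters — most parsimoniously interpreted as homoplasy.
Only T and Y show the derived state 'yes' for asymmetric ears, supporting them as a clade.
Most parsimonious ingroup topology: ((((Y,T),G),K),(N,C)).
K and G share a more recent common ancestor with each other than either does with N, so N is the least closely related of the three.

N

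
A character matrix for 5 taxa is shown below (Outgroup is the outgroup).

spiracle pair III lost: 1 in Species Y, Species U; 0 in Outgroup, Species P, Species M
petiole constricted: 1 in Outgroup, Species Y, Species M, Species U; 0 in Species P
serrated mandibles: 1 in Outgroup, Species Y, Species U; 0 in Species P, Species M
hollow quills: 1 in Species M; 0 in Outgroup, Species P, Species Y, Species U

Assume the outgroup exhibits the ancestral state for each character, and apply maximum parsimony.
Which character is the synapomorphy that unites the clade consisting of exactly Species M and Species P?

serrated mandibles

Character polarity is set by the outgroup: the derived state is whichever differs from the outgroup's state, so for petiole constricted, serrated mandibles the derived state is '0', and for the remaining characters it is '1'.
Only Species U and Species Y show the derived state '1' for spiracle pair III lost, supporting them as a clade.
petiole constricted: derived state '0' in Species P only — an autapomorphy, so it tells us nothing about relationships among taxa.
serrated mandibles (derived state '0') is shared by Species M and Species P — a synapomorphy uniting that clade.
hollow quills: derived state '1' in Species M only — an autapomorphy, so it tells us nothing about relationships among taxa.
Most parsimonious ingroup topology: ((Species P,Species M),(Species Y,Species U)).
The clade {Species M, Species P} is supported by serrated mandibles: its derived state '0' occurs in exactly those taxa and in no other taxon (including the outgroup).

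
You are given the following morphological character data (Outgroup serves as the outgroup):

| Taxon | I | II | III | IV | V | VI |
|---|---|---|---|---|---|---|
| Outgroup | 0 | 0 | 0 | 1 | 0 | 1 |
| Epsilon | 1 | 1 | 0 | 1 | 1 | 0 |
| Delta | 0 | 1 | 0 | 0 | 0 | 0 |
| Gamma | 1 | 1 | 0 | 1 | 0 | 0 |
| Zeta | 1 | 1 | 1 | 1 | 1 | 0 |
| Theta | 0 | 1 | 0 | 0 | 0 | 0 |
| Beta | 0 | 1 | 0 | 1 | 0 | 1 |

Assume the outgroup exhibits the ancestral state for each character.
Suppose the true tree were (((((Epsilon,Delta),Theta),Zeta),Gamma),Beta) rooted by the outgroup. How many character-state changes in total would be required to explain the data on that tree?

Map each character onto (((((Epsilon,Delta),Theta),Zeta),Gamma),Beta) (rooted by Outgroup) and count the minimum state changes it requires (Fitch parsimony):
I: 3; II: 1; III: 1; IV: 2; V: 2; VI: 1.
Total tree length = 10.

10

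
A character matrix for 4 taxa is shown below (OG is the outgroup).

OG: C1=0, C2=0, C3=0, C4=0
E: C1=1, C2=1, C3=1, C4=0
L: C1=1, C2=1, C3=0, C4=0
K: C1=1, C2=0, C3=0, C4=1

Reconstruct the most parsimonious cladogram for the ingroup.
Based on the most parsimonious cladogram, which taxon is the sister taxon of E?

The outgroup has state '0' for every character, so '1' is the derived state throughout.
C1 (derived state '1') is shared by all ingroup taxa — unites the whole ingroup.
C2 (derived state '1') is shared by E and L — a synapomorphy uniting that clade.
C3 (derived state '1') is unique to E (autapomorphy; uninformative for grouping).
C4 (derived state '1') is unique to K (autapomorphy; uninformative for grouping).
Most parsimonious ingroup topology: ((E,L),K).
E and L form a cherry on this tree, so they are sister taxa.

L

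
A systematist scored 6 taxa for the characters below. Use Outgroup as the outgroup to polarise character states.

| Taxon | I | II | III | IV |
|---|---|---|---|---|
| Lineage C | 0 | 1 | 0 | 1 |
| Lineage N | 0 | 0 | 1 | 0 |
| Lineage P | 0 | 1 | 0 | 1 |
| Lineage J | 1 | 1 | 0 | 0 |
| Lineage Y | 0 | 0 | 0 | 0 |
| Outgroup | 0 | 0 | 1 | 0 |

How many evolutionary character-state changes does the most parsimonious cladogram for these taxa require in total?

4

Character polarity is set by the outgroup: the derived state is whichever differs from the outgroup's state, so for III the derived state is '0', and for the remaining characters it is '1'.
I: derived state '1' in Lineage J only — an autapomorphy, so it tells us nothing about relationships among taxa.
II (derived state '1') is shared by Lineage C, Lineage J, and Lineage P — a synapomorphy uniting that clade.
Only Lineage C, Lineage J, Lineage P, and Lineage Y show the derived state '0' for III, supporting them as a clade.
IV (derived state '1') is shared by Lineage C and Lineage P — a synapomorphy uniting that clade.
Most parsimonious ingroup topology: (Lineage N,(Lineage Y,(Lineage J,(Lineage C,Lineage P)))).
Changes per character on this tree: I: 1; II: 1; III: 1; IV: 1.
Total = 4.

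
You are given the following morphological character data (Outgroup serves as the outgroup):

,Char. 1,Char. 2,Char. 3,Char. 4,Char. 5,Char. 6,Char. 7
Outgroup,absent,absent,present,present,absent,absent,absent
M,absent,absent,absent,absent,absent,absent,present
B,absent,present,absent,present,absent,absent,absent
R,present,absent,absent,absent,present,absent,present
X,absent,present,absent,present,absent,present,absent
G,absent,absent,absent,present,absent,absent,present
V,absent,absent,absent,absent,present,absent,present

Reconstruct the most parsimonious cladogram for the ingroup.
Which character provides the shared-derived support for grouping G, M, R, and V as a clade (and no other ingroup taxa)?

Character polarity is set by the outgroup: the derived state is whichever differs from the outgroup's state, so for Char. 3, Char. 4 the derived state is 'absent', and for the remaining characters it is 'present'.
Char. 1: derived state 'present' in R only — an autapomorphy, so it tells us nothing about relationships among taxa.
Only B and X show the derived state 'present' for Char. 2, supporting them as a clade.
All ingroup taxa share the derived state 'absent' for Char. 3; it defines the ingroup but does not resolve relationships within it.
Char. 4 (derived state 'absent') is shared by M, R, and V — a synapomorphy uniting that clade.
Char. 5 (derived state 'present') is shared by R and V — a synapomorphy uniting that clade.
Char. 6 (derived state 'present') is unique to X (autapomorphy; uninformative for grouping).
Char. 7 (derived state 'present') is shared by G, M, R, and V — a synapomorphy uniting that clade.
Most parsimonious ingroup topology: ((((V,R),M),G),(X,B)).
The clade {G, M, R, V} is supported by Char. 7: its derived state 'present' occurs in exactly those taxa and in no other taxon (including the outgroup).

Char. 7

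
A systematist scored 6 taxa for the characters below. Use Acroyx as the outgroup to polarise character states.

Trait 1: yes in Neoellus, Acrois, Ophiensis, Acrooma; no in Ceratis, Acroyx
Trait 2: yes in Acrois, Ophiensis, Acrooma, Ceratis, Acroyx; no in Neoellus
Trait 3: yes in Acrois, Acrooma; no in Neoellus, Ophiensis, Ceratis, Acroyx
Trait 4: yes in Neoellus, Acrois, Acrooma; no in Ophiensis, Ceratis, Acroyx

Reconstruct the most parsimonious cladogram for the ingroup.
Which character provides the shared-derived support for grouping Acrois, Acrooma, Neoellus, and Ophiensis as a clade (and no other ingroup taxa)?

Trait 1

Character polarity is set by the outgroup: the derived state is whichever differs from the outgroup's state, so for Trait 2 the derived state is 'no', and for the remaining characters it is 'yes'.
Only Acrois, Acrooma, Neoellus, and Ophiensis show the derived state 'yes' for Trait 1, supporting them as a clade.
Trait 2: derived state 'no' in Neoellus only — an autapomorphy, so it tells us nothing about relationships among taxa.
Trait 3 (derived state 'yes') is shared by Acrois and Acrooma — a synapomorphy uniting that clade.
Trait 4 (derived state 'yes') is shared by Acrois, Acrooma, and Neoellus — a synapomorphy uniting that clade.
Most parsimonious ingroup topology: ((((Acrois,Acrooma),Neoellus),Ophiensis),Ceratis).
The clade {Acrois, Acrooma, Neoellus, Ophiensis} is supported by Trait 1: its derived state 'yes' occurs in exactly those taxa and in no other taxon (including the outgroup).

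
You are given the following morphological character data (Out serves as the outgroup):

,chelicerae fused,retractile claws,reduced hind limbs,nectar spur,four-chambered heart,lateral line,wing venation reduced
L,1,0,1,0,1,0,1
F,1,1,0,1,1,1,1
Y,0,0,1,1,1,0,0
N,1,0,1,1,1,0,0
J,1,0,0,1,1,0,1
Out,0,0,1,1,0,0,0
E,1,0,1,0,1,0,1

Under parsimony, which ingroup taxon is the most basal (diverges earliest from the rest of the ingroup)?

Y

Character polarity is set by the outgroup: the derived state is whichever differs from the outgroup's state, so for reduced hind limbs, nectar spur the derived state is '0', and for the remaining characters it is '1'.
chelicerae fused: derived state '1' in E, F, J, L, and N only — synapomorphy for {E, F, J, L, N}.
retractile claws: derived state '1' in F only — an autapomorphy, so it tells us nothing about relationships among taxa.
Only F and J show the derived state '0' for reduced hind limbs, supporting them as a clade.
nectar spur (derived state '0') is shared by E and L — a synapomorphy uniting that clade.
All ingroup taxa share the derived state '1' for four-chambered heart; it defines the ingroup but does not resolve relationships within it.
lateral line (derived state '1') is unique to F (autapomorphy; uninformative for grouping).
wing venation reduced (derived state '1') is shared by E, F, J, and L — a synapomorphy uniting that clade.
Most parsimonious ingroup topology: ((((F,J),(E,L)),N),Y).
Y is sister to the clade containing all other ingroup taxa, so it is the earliest-diverging (most basal) ingroup lineage.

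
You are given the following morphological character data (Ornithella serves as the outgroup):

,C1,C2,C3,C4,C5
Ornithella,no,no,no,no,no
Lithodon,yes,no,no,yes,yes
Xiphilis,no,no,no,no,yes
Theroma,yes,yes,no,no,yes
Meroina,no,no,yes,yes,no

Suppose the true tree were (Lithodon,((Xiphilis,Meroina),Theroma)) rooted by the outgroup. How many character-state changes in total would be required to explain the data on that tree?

8

Map each character onto (Lithodon,((Xiphilis,Meroina),Theroma)) (rooted by Ornithella) and count the minimum state changes it requires (Fitch parsimony):
C1: 2; C2: 1; C3: 1; C4: 2; C5: 2.
Total tree length = 8.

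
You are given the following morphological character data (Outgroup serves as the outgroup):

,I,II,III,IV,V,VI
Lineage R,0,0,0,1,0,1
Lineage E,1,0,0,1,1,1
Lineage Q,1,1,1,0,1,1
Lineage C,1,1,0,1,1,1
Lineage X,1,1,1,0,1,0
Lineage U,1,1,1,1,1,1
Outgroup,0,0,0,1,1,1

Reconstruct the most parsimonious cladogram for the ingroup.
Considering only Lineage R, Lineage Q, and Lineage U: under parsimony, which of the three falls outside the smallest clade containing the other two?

Character polarity is set by the outgroup: the derived state is whichever differs from the outgroup's state, so for IV, V, VI the derived state is '0', and for the remaining characters it is '1'.
I: derived state '1' in Lineage C, Lineage E, Lineage Q, Lineage U, and Lineage X only — synapomorphy for {Lineage C, Lineage E, Lineage Q, Lineage U, Lineage X}.
Only Lineage C, Lineage Q, Lineage U, and Lineage X show the derived state '1' for II, supporting them as a clade.
Only Lineage Q, Lineage U, and Lineage X show the derived state '1' for III, supporting them as a clade.
IV: derived state '0' in Lineage Q and Lineage X only — synapomorphy for {Lineage Q, Lineage X}.
V: derived state '0' in Lineage R only — an autapomorphy, so it tells us nothing about relationships among taxa.
VI: derived state '0' in Lineage X only — an autapomorphy, so it tells us nothing about relationships among taxa.
Most parsimonious ingroup topology: ((Lineage E,(((Lineage Q,Lineage X),Lineage U),Lineage C)),Lineage R).
Lineage U and Lineage Q share a more recent common ancestor with each other than either does with Lineage R, so Lineage R is the least closely related of the three.

Lineage R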